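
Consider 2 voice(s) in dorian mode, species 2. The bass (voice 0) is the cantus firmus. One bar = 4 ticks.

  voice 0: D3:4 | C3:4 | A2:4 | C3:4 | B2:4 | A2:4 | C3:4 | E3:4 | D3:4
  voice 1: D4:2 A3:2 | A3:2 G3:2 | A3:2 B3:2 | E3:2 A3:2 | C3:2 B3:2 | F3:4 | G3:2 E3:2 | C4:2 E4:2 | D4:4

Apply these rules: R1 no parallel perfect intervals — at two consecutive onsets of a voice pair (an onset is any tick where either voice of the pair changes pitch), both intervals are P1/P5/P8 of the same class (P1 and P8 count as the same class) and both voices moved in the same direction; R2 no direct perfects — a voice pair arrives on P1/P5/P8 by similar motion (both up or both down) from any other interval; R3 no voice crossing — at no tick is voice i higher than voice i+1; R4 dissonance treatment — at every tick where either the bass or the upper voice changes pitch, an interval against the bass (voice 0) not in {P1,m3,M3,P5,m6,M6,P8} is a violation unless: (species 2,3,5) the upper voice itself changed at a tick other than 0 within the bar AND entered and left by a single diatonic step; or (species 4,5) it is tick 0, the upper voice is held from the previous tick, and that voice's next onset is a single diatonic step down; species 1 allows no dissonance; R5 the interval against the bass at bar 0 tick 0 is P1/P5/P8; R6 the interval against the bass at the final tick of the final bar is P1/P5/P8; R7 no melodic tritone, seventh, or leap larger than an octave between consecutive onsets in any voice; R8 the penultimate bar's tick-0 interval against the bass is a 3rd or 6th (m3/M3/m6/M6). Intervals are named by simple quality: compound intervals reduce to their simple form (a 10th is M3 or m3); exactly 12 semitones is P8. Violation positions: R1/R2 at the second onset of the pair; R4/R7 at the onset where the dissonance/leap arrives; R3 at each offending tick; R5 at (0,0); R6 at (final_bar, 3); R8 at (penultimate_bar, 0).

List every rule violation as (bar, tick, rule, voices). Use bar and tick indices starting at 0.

(2, 2, R4, (0, 1))
(4, 0, R4, (0, 1))
(4, 2, R7, (1,))
(5, 0, R7, (1,))
(6, 0, R2, (0, 1))
(8, 0, R1, (0, 1))

bar 0: v0=D3 v1=D4 downbeat P8
bar 1: v0=C3 v1=A3 downbeat M6
bar 2: v0=A2 v1=A3 downbeat P8
bar 3: v0=C3 v1=E3 downbeat M3
bar 4: v0=B2 v1=C3 downbeat m2
bar 5: v0=A2 v1=F3 downbeat m6
bar 6: v0=C3 v1=G3 downbeat P5
bar 7: v0=E3 v1=C4 downbeat m6
bar 8: v0=D3 v1=D4 downbeat P8
  -> R4 @ bar 2 tick 2 v(0, 1): A2/B3 M2 untreated
  -> R4 @ bar 4 tick 0 v(0, 1): B2/C3 m2 untreated
  -> R7 @ bar 4 tick 2 v(1,): C3->B3 leap 11st
  -> R7 @ bar 5 tick 0 v(1,): B3->F3 leap 6st
  -> R2 @ bar 6 tick 0 v(0, 1): A2/F3 m6 -> C3/G3 P5 similar
  -> R1 @ bar 8 tick 0 v(0, 1): E3/E4 P8 -> D3/D4 P8 similar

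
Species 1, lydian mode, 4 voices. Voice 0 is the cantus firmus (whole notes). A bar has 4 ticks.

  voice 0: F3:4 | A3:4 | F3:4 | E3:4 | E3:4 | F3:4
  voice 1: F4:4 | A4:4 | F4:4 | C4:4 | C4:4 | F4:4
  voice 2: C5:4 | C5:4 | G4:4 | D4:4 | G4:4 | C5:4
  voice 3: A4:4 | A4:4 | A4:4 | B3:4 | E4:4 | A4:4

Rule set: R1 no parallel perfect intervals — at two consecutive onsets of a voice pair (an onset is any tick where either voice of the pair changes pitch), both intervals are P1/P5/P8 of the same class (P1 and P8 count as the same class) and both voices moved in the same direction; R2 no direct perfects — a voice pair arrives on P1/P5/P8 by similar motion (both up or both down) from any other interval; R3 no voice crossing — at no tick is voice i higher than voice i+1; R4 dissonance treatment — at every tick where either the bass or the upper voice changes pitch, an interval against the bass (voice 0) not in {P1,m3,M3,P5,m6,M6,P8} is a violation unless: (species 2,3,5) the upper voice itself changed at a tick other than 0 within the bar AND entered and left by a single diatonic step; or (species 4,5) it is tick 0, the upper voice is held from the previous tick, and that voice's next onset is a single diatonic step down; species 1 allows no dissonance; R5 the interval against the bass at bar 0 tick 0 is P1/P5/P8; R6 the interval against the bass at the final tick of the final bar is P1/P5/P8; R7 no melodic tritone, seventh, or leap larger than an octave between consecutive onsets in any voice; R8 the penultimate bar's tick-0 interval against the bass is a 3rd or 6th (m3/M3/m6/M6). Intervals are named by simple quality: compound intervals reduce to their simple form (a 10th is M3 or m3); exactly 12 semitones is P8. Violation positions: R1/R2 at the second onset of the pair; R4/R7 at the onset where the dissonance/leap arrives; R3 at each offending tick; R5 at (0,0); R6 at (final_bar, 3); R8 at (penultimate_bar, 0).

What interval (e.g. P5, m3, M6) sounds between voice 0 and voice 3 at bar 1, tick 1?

voice 0=A3 voice 3=A4 -> P8

P8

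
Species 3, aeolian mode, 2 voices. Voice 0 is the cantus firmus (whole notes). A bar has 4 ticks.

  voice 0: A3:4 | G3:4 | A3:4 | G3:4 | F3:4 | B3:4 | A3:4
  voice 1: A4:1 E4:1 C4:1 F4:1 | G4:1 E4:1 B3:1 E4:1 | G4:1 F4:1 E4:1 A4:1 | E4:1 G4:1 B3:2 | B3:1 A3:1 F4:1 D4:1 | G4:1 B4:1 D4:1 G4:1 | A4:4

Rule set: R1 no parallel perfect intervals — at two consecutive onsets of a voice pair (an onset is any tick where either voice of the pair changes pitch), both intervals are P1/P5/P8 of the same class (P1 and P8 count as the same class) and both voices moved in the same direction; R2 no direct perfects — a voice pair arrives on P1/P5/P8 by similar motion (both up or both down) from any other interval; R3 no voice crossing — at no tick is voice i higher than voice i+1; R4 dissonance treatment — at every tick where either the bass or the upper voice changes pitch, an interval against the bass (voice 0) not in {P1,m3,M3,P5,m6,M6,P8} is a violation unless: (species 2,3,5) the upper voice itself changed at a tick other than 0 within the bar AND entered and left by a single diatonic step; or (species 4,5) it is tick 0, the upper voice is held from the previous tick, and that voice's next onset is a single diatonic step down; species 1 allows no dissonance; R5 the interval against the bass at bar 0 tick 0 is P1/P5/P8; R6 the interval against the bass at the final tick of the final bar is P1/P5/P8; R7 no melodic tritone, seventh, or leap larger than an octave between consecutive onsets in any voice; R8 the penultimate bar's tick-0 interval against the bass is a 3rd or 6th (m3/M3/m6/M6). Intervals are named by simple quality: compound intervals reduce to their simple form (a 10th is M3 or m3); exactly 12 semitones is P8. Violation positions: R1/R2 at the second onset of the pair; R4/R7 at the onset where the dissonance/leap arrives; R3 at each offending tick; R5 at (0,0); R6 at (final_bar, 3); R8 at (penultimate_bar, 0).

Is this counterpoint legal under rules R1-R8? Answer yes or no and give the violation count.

No (3 violations)

bar 0: v0=A3 v1=A4 (P8)
bar 1: v0=G3 v1=G4 (P8)
bar 2: v0=A3 v1=G4 (m7)
bar 3: v0=G3 v1=E4 (M6)
bar 4: v0=F3 v1=B3 (TT)
bar 5: v0=B3 v1=G4 (m6)
bar 6: v0=A3 v1=A4 (P8)
  R4 @ bar2.0: A3/G4 m7 untreated
  R4 @ bar4.0: F3/B3 TT untreated
  R7 @ bar5.0: F3->B3 leap 6st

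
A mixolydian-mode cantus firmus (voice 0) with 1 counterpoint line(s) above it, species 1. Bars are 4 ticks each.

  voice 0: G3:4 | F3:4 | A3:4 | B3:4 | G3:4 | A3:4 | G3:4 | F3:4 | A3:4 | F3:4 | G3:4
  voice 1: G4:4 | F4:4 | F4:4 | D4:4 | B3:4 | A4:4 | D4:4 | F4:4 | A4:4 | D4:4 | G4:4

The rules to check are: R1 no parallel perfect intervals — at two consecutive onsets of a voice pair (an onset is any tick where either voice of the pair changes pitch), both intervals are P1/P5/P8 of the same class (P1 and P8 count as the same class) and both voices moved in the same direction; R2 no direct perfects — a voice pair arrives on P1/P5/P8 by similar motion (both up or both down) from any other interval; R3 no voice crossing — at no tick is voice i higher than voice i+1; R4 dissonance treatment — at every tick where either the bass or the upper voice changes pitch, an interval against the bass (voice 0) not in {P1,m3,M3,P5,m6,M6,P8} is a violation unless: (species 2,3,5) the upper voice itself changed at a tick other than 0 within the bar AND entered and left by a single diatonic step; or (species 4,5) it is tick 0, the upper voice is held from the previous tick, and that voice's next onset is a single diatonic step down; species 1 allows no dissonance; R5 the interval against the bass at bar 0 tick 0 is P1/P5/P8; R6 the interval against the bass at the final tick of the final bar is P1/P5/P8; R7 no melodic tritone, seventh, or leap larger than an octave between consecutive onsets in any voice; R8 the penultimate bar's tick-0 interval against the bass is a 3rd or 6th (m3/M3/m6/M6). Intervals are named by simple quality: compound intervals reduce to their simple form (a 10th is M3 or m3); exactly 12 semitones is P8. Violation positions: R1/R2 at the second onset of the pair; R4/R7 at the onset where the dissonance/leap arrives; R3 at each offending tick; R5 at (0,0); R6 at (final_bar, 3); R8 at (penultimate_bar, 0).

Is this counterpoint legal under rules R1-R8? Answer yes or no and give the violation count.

No (6 violations)

bar 0: v0=G3 v1=G4 (P8)
bar 1: v0=F3 v1=F4 (P8)
bar 2: v0=A3 v1=F4 (m6)
bar 3: v0=B3 v1=D4 (m3)
bar 4: v0=G3 v1=B3 (M3)
bar 5: v0=A3 v1=A4 (P8)
bar 6: v0=G3 v1=D4 (P5)
bar 7: v0=F3 v1=F4 (P8)
bar 8: v0=A3 v1=A4 (P8)
bar 9: v0=F3 v1=D4 (M6)
bar 10: v0=G3 v1=G4 (P8)
  R1 @ bar1.0: G3/G4 P8 -> F3/F4 P8 similar
  R2 @ bar5.0: G3/B3 M3 -> A3/A4 P8 similar
  R7 @ bar5.0: B3->A4 leap 10st
  R2 @ bar6.0: A3/A4 P8 -> G3/D4 P5 similar
  R1 @ bar8.0: F3/F4 P8 -> A3/A4 P8 similar
  R2 @ bar10.0: F3/D4 M6 -> G3/G4 P8 similar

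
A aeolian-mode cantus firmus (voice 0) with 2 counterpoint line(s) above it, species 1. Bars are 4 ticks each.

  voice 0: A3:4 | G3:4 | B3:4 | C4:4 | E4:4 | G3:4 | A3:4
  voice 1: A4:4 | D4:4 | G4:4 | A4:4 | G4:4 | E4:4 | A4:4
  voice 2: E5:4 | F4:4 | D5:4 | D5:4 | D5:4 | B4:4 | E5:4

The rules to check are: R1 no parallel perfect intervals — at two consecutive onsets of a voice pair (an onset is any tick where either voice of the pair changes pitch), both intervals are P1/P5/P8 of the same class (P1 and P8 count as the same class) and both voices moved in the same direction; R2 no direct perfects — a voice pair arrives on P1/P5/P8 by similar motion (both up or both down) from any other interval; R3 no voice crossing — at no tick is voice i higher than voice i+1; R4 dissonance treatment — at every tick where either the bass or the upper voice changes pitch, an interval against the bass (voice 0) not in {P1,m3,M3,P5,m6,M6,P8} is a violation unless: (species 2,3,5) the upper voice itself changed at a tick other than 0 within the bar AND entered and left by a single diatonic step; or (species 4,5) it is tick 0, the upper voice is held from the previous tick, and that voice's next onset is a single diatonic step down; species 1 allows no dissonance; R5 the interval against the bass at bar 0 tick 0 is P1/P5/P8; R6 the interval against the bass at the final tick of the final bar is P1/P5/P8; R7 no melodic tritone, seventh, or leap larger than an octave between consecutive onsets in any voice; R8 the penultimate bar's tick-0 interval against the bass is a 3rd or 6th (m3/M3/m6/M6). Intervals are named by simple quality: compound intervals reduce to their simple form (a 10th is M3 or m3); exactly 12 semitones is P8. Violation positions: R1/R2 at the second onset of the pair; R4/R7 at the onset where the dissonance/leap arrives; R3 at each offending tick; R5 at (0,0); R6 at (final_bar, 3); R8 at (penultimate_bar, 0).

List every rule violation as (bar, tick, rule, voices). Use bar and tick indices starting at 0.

bar 0: v0=A3 v1=A4 v2=E5 downbeat P5
bar 1: v0=G3 v1=D4 v2=F4 downbeat m7
bar 2: v0=B3 v1=G4 v2=D5 downbeat m3
bar 3: v0=C4 v1=A4 v2=D5 downbeat M2
bar 4: v0=E4 v1=G4 v2=D5 downbeat m7
bar 5: v0=G3 v1=E4 v2=B4 downbeat M3
bar 6: v0=A3 v1=A4 v2=E5 downbeat P5
  -> R2 @ bar 1 tick 0 v(0, 1): A3/A4 P8 -> G3/D4 P5 similar
  -> R4 @ bar 1 tick 0 v(0, 2): G3/F4 m7 untreated
  -> R7 @ bar 1 tick 0 v(2,): E5->F4 leap 11st
  -> R2 @ bar 2 tick 0 v(1, 2): D4/F4 m3 -> G4/D5 P5 similar
  -> R4 @ bar 3 tick 0 v(0, 2): C4/D5 M2 untreated
  -> R4 @ bar 4 tick 0 v(0, 2): E4/D5 m7 untreated
  -> R1 @ bar 5 tick 0 v(1, 2): G4/D5 P5 -> E4/B4 P5 similar
  -> R1 @ bar 6 tick 0 v(1, 2): E4/B4 P5 -> A4/E5 P5 similar
  -> R2 @ bar 6 tick 0 v(0, 1): G3/E4 M6 -> A3/A4 P8 similar
  -> R2 @ bar 6 tick 0 v(0, 2): G3/B4 M3 -> A3/E5 P5 similar

(1, 0, R2, (0, 1))
(1, 0, R4, (0, 2))
(1, 0, R7, (2,))
(2, 0, R2, (1, 2))
(3, 0, R4, (0, 2))
(4, 0, R4, (0, 2))
(5, 0, R1, (1, 2))
(6, 0, R1, (1, 2))
(6, 0, R2, (0, 1))
(6, 0, R2, (0, 2))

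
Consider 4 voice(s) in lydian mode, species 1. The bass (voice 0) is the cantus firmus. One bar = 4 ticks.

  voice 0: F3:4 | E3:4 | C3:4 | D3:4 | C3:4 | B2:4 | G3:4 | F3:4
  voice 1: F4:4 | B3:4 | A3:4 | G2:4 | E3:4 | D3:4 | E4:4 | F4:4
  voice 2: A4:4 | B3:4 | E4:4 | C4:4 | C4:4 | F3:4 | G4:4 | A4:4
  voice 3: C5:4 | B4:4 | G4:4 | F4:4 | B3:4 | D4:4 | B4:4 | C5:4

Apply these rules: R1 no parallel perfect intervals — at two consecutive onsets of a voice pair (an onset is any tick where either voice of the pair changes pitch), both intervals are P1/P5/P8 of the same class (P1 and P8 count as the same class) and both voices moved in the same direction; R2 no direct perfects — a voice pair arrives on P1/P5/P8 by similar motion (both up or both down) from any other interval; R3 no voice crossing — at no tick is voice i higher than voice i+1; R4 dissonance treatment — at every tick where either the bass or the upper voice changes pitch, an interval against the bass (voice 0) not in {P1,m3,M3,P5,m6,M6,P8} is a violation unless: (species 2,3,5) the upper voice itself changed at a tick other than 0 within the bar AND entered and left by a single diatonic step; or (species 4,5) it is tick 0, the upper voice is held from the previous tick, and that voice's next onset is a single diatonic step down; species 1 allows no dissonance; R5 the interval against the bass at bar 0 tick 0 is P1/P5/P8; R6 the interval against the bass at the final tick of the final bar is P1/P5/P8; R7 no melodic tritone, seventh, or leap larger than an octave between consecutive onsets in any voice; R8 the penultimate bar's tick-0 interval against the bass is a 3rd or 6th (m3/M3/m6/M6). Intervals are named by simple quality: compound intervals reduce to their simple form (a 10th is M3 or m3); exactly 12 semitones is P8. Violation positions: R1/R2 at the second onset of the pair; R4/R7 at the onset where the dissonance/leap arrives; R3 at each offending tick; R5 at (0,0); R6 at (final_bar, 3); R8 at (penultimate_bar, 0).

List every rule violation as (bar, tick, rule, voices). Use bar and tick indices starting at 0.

bar 0: v0=F3 v1=F4 v2=A4 v3=C5 downbeat P5
bar 1: v0=E3 v1=B3 v2=B3 v3=B4 downbeat P5
bar 2: v0=C3 v1=A3 v2=E4 v3=G4 downbeat P5
bar 3: v0=D3 v1=G2 v2=C4 v3=F4 downbeat m3
bar 4: v0=C3 v1=E3 v2=C4 v3=B3 downbeat M7
bar 5: v0=B2 v1=D3 v2=F3 v3=D4 downbeat m3
bar 6: v0=G3 v1=E4 v2=G4 v3=B4 downbeat M3
bar 7: v0=F3 v1=F4 v2=A4 v3=C5 downbeat P5
  -> R5 @ bar 0 tick 0 v(0, 2): opens on M3
  -> R1 @ bar 1 tick 0 v(0, 3): F3/C5 P5 -> E3/B4 P5 similar
  -> R2 @ bar 1 tick 0 v(0, 1): F3/F4 P8 -> E3/B3 P5 similar
  -> R2 @ bar 1 tick 0 v(0, 2): F3/A4 M3 -> E3/B3 P5 similar
  -> R2 @ bar 1 tick 0 v(1, 2): F4/A4 M3 -> B3/B3 P1 similar
  -> R2 @ bar 1 tick 0 v(1, 3): F4/C5 P5 -> B3/B4 P8 similar
  -> R2 @ bar 1 tick 0 v(2, 3): A4/C5 m3 -> B3/B4 P8 similar
  -> R7 @ bar 1 tick 0 v(1,): F4->B3 leap 6st
  -> R7 @ bar 1 tick 0 v(2,): A4->B3 leap 10st
  -> R1 @ bar 2 tick 0 v(0, 3): E3/B4 P5 -> C3/G4 P5 similar
  -> R3 @ bar 3 tick 0 v(0, 1): D3 above G2
  -> R4 @ bar 3 tick 0 v(0, 2): D3/C4 m7 untreated
  -> R7 @ bar 3 tick 0 v(1,): A3->G2 leap 14st
  -> R3 @ bar 3 tick 1 v(0, 1): D3 above G2
  -> R3 @ bar 3 tick 2 v(0, 1): D3 above G2
  -> R3 @ bar 3 tick 3 v(0, 1): D3 above G2
  -> R3 @ bar 4 tick 0 v(2, 3): C4 above B3
  -> R4 @ bar 4 tick 0 v(0, 3): C3/B3 M7 untreated
  -> R7 @ bar 4 tick 0 v(3,): F4->B3 leap 6st
  -> R3 @ bar 4 tick 1 v(2, 3): C4 above B3
  -> R3 @ bar 4 tick 2 v(2, 3): C4 above B3
  -> R3 @ bar 4 tick 3 v(2, 3): C4 above B3
  -> R4 @ bar 5 tick 0 v(0, 2): B2/F3 TT untreated
  -> R2 @ bar 6 tick 0 v(0, 2): B2/F3 TT -> G3/G4 P8 similar
  -> R2 @ bar 6 tick 0 v(1, 3): D3/D4 P8 -> E4/B4 P5 similar
  -> R7 @ bar 6 tick 0 v(1,): D3->E4 leap 14st
  -> R7 @ bar 6 tick 0 v(2,): F3->G4 leap 14st
  -> R8 @ bar 6 tick 0 v(0, 2): penult P8 not 3rd/6th
  -> R1 @ bar 7 tick 0 v(1, 3): E4/B4 P5 -> F4/C5 P5 similar
  -> R6 @ bar 7 tick 3 v(0, 2): closes on M3

(0, 0, R5, (0, 2))
(1, 0, R1, (0, 3))
(1, 0, R2, (0, 1))
(1, 0, R2, (0, 2))
(1, 0, R2, (1, 2))
(1, 0, R2, (1, 3))
(1, 0, R2, (2, 3))
(1, 0, R7, (1,))
(1, 0, R7, (2,))
(2, 0, R1, (0, 3))
(3, 0, R3, (0, 1))
(3, 0, R4, (0, 2))
(3, 0, R7, (1,))
(3, 1, R3, (0, 1))
(3, 2, R3, (0, 1))
(3, 3, R3, (0, 1))
(4, 0, R3, (2, 3))
(4, 0, R4, (0, 3))
(4, 0, R7, (3,))
(4, 1, R3, (2, 3))
(4, 2, R3, (2, 3))
(4, 3, R3, (2, 3))
(5, 0, R4, (0, 2))
(6, 0, R2, (0, 2))
(6, 0, R2, (1, 3))
(6, 0, R7, (1,))
(6, 0, R7, (2,))
(6, 0, R8, (0, 2))
(7, 0, R1, (1, 3))
(7, 3, R6, (0, 2))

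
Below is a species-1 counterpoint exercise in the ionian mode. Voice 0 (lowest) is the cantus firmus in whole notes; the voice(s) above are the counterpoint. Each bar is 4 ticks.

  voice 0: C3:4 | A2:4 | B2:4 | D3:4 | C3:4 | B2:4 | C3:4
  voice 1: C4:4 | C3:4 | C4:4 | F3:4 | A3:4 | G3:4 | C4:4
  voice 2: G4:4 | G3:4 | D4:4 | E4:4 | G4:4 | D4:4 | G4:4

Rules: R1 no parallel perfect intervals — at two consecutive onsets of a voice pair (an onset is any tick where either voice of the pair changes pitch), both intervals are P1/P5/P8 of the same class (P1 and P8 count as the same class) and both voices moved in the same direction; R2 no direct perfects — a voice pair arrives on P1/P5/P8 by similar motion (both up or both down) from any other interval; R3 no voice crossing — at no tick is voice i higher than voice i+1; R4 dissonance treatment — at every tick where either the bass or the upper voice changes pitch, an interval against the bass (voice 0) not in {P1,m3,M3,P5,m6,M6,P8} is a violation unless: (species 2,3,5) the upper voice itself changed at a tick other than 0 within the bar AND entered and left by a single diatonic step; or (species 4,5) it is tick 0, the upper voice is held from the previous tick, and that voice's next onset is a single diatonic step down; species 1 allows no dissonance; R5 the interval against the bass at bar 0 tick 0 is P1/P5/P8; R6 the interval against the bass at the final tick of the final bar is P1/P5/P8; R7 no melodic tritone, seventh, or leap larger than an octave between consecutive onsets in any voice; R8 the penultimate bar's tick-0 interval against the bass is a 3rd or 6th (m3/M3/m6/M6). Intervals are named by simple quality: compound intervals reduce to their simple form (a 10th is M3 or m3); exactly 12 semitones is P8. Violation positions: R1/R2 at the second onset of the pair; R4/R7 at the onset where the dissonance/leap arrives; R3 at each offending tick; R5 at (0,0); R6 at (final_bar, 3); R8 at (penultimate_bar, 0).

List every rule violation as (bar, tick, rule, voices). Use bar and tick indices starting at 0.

(1, 0, R1, (1, 2))
(1, 0, R4, (0, 2))
(2, 0, R4, (0, 1))
(3, 0, R4, (0, 2))
(5, 0, R2, (1, 2))
(6, 0, R1, (1, 2))
(6, 0, R2, (0, 1))
(6, 0, R2, (0, 2))

bar 0: v0=C3 v1=C4 v2=G4 downbeat P5
bar 1: v0=A2 v1=C3 v2=G3 downbeat m7
bar 2: v0=B2 v1=C4 v2=D4 downbeat m3
bar 3: v0=D3 v1=F3 v2=E4 downbeat M2
bar 4: v0=C3 v1=A3 v2=G4 downbeat P5
bar 5: v0=B2 v1=G3 v2=D4 downbeat m3
bar 6: v0=C3 v1=C4 v2=G4 downbeat P5
  -> R1 @ bar 1 tick 0 v(1, 2): C4/G4 P5 -> C3/G3 P5 similar
  -> R4 @ bar 1 tick 0 v(0, 2): A2/G3 m7 untreated
  -> R4 @ bar 2 tick 0 v(0, 1): B2/C4 m2 untreated
  -> R4 @ bar 3 tick 0 v(0, 2): D3/E4 M2 untreated
  -> R2 @ bar 5 tick 0 v(1, 2): A3/G4 m7 -> G3/D4 P5 similar
  -> R1 @ bar 6 tick 0 v(1, 2): G3/D4 P5 -> C4/G4 P5 similar
  -> R2 @ bar 6 tick 0 v(0, 1): B2/G3 m6 -> C3/C4 P8 similar
  -> R2 @ bar 6 tick 0 v(0, 2): B2/D4 m3 -> C3/G4 P5 similar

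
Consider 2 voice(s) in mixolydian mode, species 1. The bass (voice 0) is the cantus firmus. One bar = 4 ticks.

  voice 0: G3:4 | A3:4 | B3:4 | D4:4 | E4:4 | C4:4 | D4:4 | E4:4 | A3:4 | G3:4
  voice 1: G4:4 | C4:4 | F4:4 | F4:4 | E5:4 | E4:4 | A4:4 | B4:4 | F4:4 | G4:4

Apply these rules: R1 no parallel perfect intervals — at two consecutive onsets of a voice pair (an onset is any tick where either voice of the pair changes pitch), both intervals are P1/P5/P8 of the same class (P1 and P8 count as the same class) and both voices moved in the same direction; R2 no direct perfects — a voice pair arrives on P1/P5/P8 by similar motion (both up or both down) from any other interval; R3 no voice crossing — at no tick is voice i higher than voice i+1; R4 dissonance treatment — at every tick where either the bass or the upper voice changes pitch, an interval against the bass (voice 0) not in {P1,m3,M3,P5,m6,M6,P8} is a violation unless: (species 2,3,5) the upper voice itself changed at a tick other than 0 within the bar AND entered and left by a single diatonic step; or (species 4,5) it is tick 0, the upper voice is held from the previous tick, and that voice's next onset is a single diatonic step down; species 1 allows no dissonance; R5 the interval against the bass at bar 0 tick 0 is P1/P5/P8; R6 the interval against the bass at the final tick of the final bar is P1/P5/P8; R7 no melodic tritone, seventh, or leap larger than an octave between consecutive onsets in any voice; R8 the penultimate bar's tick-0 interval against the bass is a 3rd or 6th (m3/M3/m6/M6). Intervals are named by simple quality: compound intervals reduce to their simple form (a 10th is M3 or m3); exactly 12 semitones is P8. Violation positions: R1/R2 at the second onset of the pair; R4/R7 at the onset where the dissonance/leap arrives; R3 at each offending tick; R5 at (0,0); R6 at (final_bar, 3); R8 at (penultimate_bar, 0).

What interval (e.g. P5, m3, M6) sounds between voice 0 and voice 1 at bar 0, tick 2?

voice 0=G3 voice 1=G4 -> P8

P8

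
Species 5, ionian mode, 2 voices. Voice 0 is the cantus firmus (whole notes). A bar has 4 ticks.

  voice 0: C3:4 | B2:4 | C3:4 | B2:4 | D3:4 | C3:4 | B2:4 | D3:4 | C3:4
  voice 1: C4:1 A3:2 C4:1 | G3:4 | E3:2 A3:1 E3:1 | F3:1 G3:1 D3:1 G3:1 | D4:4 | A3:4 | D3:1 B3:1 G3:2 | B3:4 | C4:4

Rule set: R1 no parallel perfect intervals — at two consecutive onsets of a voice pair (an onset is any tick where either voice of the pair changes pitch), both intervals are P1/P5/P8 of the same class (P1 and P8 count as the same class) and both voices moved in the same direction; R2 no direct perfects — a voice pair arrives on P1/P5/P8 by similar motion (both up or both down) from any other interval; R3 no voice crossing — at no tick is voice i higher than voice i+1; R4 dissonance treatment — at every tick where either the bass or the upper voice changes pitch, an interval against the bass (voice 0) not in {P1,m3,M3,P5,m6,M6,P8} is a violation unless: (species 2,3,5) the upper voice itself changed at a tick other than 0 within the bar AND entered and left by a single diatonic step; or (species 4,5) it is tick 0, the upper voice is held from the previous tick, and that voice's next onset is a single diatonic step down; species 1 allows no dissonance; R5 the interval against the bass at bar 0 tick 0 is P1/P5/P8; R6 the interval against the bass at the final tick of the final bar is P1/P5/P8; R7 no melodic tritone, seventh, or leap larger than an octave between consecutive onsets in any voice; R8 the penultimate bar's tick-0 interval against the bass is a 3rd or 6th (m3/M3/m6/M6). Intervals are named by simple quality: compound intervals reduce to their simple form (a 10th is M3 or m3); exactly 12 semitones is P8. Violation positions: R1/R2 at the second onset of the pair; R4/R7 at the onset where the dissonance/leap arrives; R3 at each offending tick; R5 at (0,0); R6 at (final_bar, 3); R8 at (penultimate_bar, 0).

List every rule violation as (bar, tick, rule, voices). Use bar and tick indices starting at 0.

bar 0: v0=C3 v1=C4 downbeat P8
bar 1: v0=B2 v1=G3 downbeat m6
bar 2: v0=C3 v1=E3 downbeat M3
bar 3: v0=B2 v1=F3 downbeat TT
bar 4: v0=D3 v1=D4 downbeat P8
bar 5: v0=C3 v1=A3 downbeat M6
bar 6: v0=B2 v1=D3 downbeat m3
bar 7: v0=D3 v1=B3 downbeat M6
bar 8: v0=C3 v1=C4 downbeat P8
  -> R4 @ bar 3 tick 0 v(0, 1): B2/F3 TT untreated
  -> R2 @ bar 4 tick 0 v(0, 1): B2/G3 m6 -> D3/D4 P8 similar

(3, 0, R4, (0, 1))
(4, 0, R2, (0, 1))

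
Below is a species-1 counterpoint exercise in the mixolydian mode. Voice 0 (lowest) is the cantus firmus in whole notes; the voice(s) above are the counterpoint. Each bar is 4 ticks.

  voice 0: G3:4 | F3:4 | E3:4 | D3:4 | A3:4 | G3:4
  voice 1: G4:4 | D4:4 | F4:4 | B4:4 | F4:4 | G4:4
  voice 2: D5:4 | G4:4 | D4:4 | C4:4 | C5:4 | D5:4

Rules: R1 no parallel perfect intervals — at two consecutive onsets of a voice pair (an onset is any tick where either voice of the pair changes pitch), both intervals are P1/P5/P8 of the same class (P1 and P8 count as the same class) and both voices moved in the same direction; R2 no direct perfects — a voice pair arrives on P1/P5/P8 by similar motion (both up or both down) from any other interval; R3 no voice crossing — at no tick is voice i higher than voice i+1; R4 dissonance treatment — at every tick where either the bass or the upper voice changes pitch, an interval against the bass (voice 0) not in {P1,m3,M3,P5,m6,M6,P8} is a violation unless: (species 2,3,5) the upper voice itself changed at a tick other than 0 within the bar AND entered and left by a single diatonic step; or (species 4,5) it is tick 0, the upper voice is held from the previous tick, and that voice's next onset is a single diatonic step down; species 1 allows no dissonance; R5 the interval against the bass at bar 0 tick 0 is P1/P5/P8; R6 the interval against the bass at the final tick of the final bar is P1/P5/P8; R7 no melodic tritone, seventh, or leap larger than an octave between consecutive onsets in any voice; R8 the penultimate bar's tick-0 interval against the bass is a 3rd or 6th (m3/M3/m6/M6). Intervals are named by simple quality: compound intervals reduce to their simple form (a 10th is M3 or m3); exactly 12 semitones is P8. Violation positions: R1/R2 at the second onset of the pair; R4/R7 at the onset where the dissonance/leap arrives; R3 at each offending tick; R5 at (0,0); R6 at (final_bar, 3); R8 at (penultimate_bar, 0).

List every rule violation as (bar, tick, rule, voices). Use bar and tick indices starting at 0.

bar 0: v0=G3 v1=G4 v2=D5 downbeat P5
bar 1: v0=F3 v1=D4 v2=G4 downbeat M2
bar 2: v0=E3 v1=F4 v2=D4 downbeat m7
bar 3: v0=D3 v1=B4 v2=C4 downbeat m7
bar 4: v0=A3 v1=F4 v2=C5 downbeat m3
bar 5: v0=G3 v1=G4 v2=D5 downbeat P5
  -> R4 @ bar 1 tick 0 v(0, 2): F3/G4 M2 untreated
  -> R3 @ bar 2 tick 0 v(1, 2): F4 above D4
  -> R4 @ bar 2 tick 0 v(0, 1): E3/F4 m2 untreated
  -> R4 @ bar 2 tick 0 v(0, 2): E3/D4 m7 untreated
  -> R3 @ bar 2 tick 1 v(1, 2): F4 above D4
  -> R3 @ bar 2 tick 2 v(1, 2): F4 above D4
  -> R3 @ bar 2 tick 3 v(1, 2): F4 above D4
  -> R3 @ bar 3 tick 0 v(1, 2): B4 above C4
  -> R4 @ bar 3 tick 0 v(0, 2): D3/C4 m7 untreated
  -> R7 @ bar 3 tick 0 v(1,): F4->B4 leap 6st
  -> R3 @ bar 3 tick 1 v(1, 2): B4 above C4
  -> R3 @ bar 3 tick 2 v(1, 2): B4 above C4
  -> R3 @ bar 3 tick 3 v(1, 2): B4 above C4
  -> R7 @ bar 4 tick 0 v(1,): B4->F4 leap 6st
  -> R1 @ bar 5 tick 0 v(1, 2): F4/C5 P5 -> G4/D5 P5 similar

(1, 0, R4, (0, 2))
(2, 0, R3, (1, 2))
(2, 0, R4, (0, 1))
(2, 0, R4, (0, 2))
(2, 1, R3, (1, 2))
(2, 2, R3, (1, 2))
(2, 3, R3, (1, 2))
(3, 0, R3, (1, 2))
(3, 0, R4, (0, 2))
(3, 0, R7, (1,))
(3, 1, R3, (1, 2))
(3, 2, R3, (1, 2))
(3, 3, R3, (1, 2))
(4, 0, R7, (1,))
(5, 0, R1, (1, 2))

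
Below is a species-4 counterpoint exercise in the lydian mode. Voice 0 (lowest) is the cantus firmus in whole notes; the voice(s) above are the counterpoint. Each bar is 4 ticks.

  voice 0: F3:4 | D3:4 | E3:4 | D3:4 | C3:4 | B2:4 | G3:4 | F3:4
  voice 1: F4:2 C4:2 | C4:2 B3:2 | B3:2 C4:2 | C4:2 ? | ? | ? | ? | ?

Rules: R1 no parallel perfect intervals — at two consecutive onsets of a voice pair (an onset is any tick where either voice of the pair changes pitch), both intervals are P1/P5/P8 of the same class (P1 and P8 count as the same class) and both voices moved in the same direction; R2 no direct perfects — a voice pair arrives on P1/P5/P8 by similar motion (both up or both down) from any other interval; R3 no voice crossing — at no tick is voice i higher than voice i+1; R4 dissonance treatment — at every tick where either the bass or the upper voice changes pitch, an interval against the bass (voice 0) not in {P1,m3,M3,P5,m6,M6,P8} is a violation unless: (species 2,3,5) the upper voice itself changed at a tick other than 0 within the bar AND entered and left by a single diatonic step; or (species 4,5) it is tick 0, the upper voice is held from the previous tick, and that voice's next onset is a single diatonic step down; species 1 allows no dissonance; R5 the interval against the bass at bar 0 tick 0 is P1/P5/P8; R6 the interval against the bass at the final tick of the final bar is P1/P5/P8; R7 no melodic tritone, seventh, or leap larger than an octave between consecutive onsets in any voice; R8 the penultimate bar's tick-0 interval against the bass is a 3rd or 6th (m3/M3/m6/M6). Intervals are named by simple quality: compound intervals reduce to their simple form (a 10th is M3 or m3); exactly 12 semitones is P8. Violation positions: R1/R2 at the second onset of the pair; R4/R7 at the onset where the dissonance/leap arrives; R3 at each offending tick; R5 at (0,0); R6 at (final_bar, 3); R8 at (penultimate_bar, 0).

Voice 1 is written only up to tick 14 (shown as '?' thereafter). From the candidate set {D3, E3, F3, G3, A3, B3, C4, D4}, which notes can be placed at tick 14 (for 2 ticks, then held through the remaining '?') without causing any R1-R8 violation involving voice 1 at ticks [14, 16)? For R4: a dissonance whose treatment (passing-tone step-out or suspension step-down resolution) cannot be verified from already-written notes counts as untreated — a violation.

{A3, B3, C4, D4, F3}

D3: violates R7
E3: violates R4
F3: legal
G3: violates R4
A3: legal
B3: legal
C4: legal
D4: legal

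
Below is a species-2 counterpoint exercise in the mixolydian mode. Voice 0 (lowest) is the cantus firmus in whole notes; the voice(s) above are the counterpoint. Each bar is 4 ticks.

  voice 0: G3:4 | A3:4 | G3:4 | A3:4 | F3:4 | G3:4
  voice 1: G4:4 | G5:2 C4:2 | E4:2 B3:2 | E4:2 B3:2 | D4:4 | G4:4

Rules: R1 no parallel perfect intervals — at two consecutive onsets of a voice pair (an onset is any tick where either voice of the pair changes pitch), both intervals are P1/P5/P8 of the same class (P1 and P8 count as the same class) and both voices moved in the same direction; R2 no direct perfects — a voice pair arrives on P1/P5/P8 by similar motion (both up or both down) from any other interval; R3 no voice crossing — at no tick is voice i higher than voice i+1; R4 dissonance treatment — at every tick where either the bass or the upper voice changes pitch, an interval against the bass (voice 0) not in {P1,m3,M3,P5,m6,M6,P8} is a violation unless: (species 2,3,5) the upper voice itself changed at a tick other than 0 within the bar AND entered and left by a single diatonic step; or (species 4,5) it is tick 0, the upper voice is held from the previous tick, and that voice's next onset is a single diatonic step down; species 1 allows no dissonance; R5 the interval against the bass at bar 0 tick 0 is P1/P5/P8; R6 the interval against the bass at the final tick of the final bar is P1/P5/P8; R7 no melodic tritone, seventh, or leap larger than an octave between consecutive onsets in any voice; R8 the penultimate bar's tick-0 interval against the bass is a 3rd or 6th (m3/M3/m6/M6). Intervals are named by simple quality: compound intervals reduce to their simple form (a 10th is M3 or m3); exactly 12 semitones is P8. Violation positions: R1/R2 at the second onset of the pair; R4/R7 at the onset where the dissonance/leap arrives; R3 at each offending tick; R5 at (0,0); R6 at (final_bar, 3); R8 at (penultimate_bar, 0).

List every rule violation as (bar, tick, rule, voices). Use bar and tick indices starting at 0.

(1, 0, R4, (0, 1))
(1, 2, R7, (1,))
(3, 0, R2, (0, 1))
(3, 2, R4, (0, 1))
(5, 0, R2, (0, 1))

bar 0: v0=G3 v1=G4 downbeat P8
bar 1: v0=A3 v1=G5 downbeat m7
bar 2: v0=G3 v1=E4 downbeat M6
bar 3: v0=A3 v1=E4 downbeat P5
bar 4: v0=F3 v1=D4 downbeat M6
bar 5: v0=G3 v1=G4 downbeat P8
  -> R4 @ bar 1 tick 0 v(0, 1): A3/G5 m7 untreated
  -> R7 @ bar 1 tick 2 v(1,): G5->C4 leap 19st
  -> R2 @ bar 3 tick 0 v(0, 1): G3/B3 M3 -> A3/E4 P5 similar
  -> R4 @ bar 3 tick 2 v(0, 1): A3/B3 M2 untreated
  -> R2 @ bar 5 tick 0 v(0, 1): F3/D4 M6 -> G3/G4 P8 similar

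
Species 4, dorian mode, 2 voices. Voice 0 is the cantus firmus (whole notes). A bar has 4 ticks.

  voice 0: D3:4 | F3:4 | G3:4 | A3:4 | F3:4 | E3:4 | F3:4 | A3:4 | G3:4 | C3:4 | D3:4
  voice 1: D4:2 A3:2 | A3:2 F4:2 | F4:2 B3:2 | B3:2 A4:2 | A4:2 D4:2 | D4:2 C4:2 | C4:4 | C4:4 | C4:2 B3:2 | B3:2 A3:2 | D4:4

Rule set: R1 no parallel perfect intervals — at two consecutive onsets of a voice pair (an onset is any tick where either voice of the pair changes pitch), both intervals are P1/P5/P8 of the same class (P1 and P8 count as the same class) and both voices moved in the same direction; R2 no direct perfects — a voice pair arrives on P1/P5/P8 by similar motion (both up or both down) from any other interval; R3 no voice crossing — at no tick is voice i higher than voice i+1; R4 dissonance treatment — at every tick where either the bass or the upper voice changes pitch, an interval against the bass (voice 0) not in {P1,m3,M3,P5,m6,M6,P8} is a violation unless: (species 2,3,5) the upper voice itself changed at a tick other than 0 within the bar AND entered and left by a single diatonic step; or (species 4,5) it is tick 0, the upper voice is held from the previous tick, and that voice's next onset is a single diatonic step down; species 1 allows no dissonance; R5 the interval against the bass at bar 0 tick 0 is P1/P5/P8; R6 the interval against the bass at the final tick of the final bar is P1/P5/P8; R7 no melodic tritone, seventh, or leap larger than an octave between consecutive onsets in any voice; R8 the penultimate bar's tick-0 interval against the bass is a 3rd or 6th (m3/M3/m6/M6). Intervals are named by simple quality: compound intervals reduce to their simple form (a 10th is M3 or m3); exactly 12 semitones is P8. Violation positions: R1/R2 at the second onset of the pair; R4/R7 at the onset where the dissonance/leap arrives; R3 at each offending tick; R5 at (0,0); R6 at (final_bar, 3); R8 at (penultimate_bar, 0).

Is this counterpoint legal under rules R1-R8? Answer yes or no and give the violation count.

bar 0: v0=D3 v1=D4 (P8)
bar 1: v0=F3 v1=A3 (M3)
bar 2: v0=G3 v1=F4 (m7)
bar 3: v0=A3 v1=B3 (M2)
bar 4: v0=F3 v1=A4 (M3)
bar 5: v0=E3 v1=D4 (m7)
bar 6: v0=F3 v1=C4 (P5)
bar 7: v0=A3 v1=C4 (m3)
bar 8: v0=G3 v1=C4 (P4)
bar 9: v0=C3 v1=B3 (M7)
bar 10: v0=D3 v1=D4 (P8)
  R4 @ bar2.0: G3/F4 m7 untreated
  R7 @ bar2.2: F4->B3 leap 6st
  R4 @ bar3.0: A3/B3 M2 untreated
  R7 @ bar3.2: B3->A4 leap 10st
  R8 @ bar9.0: penult M7 not 3rd/6th
  R2 @ bar10.0: C3/A3 M6 -> D3/D4 P8 similar

No (6 violations)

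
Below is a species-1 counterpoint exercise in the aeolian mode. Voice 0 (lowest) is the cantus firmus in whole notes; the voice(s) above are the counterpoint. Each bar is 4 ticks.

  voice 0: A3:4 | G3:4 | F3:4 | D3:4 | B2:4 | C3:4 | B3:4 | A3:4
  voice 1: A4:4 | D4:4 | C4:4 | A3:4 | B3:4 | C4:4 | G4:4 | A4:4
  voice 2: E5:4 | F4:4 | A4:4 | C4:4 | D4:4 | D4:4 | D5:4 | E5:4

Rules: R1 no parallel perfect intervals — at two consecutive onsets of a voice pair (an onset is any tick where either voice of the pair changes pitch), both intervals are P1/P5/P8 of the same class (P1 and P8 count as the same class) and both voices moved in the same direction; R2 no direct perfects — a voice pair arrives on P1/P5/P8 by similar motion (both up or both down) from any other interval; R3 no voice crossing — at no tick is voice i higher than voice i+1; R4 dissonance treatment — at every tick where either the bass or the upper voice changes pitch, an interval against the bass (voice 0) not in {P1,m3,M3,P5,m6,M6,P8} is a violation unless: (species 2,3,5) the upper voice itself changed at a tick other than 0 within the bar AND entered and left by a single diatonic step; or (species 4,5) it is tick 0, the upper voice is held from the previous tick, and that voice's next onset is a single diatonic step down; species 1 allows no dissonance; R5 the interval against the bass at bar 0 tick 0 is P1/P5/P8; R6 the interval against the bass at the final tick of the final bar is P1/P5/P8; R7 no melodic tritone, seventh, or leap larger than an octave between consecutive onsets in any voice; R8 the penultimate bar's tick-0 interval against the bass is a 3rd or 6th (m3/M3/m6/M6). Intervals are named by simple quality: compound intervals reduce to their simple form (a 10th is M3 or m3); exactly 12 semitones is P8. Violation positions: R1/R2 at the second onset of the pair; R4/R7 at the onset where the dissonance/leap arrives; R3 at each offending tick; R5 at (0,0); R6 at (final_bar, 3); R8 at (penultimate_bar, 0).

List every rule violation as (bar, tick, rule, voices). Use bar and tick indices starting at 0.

bar 0: v0=A3 v1=A4 v2=E5 downbeat P5
bar 1: v0=G3 v1=D4 v2=F4 downbeat m7
bar 2: v0=F3 v1=C4 v2=A4 downbeat M3
bar 3: v0=D3 v1=A3 v2=C4 downbeat m7
bar 4: v0=B2 v1=B3 v2=D4 downbeat m3
bar 5: v0=C3 v1=C4 v2=D4 downbeat M2
bar 6: v0=B3 v1=G4 v2=D5 downbeat m3
bar 7: v0=A3 v1=A4 v2=E5 downbeat P5
  -> R2 @ bar 1 tick 0 v(0, 1): A3/A4 P8 -> G3/D4 P5 similar
  -> R4 @ bar 1 tick 0 v(0, 2): G3/F4 m7 untreated
  -> R7 @ bar 1 tick 0 v(2,): E5->F4 leap 11st
  -> R1 @ bar 2 tick 0 v(0, 1): G3/D4 P5 -> F3/C4 P5 similar
  -> R1 @ bar 3 tick 0 v(0, 1): F3/C4 P5 -> D3/A3 P5 similar
  -> R4 @ bar 3 tick 0 v(0, 2): D3/C4 m7 untreated
  -> R1 @ bar 5 tick 0 v(0, 1): B2/B3 P8 -> C3/C4 P8 similar
  -> R4 @ bar 5 tick 0 v(0, 2): C3/D4 M2 untreated
  -> R2 @ bar 6 tick 0 v(1, 2): C4/D4 M2 -> G4/D5 P5 similar
  -> R7 @ bar 6 tick 0 v(0,): C3->B3 leap 11st
  -> R1 @ bar 7 tick 0 v(1, 2): G4/D5 P5 -> A4/E5 P5 similar

(1, 0, R2, (0, 1))
(1, 0, R4, (0, 2))
(1, 0, R7, (2,))
(2, 0, R1, (0, 1))
(3, 0, R1, (0, 1))
(3, 0, R4, (0, 2))
(5, 0, R1, (0, 1))
(5, 0, R4, (0, 2))
(6, 0, R2, (1, 2))
(6, 0, R7, (0,))
(7, 0, R1, (1, 2))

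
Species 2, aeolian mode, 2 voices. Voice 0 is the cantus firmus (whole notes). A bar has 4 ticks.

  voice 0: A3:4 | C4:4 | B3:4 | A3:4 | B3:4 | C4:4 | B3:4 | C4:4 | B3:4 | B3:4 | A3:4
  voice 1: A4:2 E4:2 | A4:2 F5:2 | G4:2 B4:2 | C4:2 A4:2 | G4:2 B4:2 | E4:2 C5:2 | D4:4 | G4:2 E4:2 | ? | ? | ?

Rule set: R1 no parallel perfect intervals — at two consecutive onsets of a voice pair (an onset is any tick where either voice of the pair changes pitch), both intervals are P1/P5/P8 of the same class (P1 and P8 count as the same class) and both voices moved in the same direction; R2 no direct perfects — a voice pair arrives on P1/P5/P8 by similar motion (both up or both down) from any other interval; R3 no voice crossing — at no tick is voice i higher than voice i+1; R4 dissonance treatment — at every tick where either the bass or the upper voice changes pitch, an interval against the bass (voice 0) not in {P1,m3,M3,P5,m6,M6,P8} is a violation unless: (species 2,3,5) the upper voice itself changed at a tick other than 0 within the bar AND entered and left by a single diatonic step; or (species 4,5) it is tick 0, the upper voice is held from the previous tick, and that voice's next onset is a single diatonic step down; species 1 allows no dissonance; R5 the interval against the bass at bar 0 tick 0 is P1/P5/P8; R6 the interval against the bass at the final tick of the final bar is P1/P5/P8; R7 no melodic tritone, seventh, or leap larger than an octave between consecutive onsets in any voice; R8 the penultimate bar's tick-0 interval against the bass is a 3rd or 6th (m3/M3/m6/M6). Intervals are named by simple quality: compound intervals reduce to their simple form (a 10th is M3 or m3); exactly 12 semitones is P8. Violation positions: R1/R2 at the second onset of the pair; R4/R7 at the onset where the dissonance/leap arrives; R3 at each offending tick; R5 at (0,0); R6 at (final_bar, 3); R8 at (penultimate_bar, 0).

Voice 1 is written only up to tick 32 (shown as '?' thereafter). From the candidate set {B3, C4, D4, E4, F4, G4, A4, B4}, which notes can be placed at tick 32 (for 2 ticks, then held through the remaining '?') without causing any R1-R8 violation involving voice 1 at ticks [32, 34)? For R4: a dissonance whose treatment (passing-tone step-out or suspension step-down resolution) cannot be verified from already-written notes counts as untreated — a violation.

{B4, D4, G4}

B3: violates R2
C4: violates R4
D4: legal
E4: violates R4
F4: violates R4
G4: legal
A4: violates R4
B4: legal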